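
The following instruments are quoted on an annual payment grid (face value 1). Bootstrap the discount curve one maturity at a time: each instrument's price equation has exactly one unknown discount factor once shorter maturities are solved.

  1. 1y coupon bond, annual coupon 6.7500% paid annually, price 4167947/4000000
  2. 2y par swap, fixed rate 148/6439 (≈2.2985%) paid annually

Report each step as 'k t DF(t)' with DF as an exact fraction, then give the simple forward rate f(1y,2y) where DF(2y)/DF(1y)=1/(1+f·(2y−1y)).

1 1 9761/10000
2 2 2389/2500
f(1y,2y) = ((9761/10000)/(2389/2500) − 1)/(1) = 205/9556 ≈ 2.1452%

step 1 [1y] bond c/1=27/400: DF=(4167947/4000000 − 27/400·(0))/(1+27/400) = 9761/10000 ≈ 0.976100
step 2 [2y] swap r/1=148/6439: DF=(1 − 148/6439·(0.976100))/(1+148/6439) = 2389/2500 ≈ 0.955600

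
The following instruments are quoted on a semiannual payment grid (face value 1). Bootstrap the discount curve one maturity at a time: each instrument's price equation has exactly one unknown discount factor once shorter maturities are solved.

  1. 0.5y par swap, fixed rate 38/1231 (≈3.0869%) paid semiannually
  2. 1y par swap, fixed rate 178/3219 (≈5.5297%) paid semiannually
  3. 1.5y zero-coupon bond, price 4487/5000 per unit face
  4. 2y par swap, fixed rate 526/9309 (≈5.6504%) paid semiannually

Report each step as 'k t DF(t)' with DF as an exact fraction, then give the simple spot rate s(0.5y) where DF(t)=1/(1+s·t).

1 1/2 1231/1250
2 1 4733/5000
3 3/2 4487/5000
4 2 2237/2500
s(0.5y) = (1/(1231/1250) − 1)/(1/2) = 38/1231 ≈ 3.0869%

step 1 [0.5y] swap r/2=19/1231: DF=(1 − 19/1231·(0))/(1+19/1231) = 1231/1250 ≈ 0.984800
step 2 [1y] swap r/2=89/3219: DF=(1 − 89/3219·(0.984800))/(1+89/3219) = 4733/5000 ≈ 0.946600
step 3 [1.5y] zero: DF = P = 4487/5000 ≈ 0.897400
step 4 [2y] swap r/2=263/9309: DF=(1 − 263/9309·(0.984800+0.946600+0.897400))/(1+263/9309) = 2237/2500 ≈ 0.894800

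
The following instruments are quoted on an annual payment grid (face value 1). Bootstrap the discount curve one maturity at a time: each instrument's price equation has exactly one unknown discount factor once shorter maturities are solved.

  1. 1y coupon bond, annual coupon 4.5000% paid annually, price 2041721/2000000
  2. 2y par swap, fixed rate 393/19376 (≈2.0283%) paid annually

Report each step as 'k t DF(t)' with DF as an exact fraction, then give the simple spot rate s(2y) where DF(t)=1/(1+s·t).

step 1 [1y] bond c/1=9/200: DF=(2041721/2000000 − 9/200·(0))/(1+9/200) = 9769/10000 ≈ 0.976900
step 2 [2y] swap r/1=393/19376: DF=(1 − 393/19376·(0.976900))/(1+393/19376) = 9607/10000 ≈ 0.960700

1 1 9769/10000
2 2 9607/10000
s(2y) = (1/(9607/10000) − 1)/(2) = 393/19214 ≈ 2.0454%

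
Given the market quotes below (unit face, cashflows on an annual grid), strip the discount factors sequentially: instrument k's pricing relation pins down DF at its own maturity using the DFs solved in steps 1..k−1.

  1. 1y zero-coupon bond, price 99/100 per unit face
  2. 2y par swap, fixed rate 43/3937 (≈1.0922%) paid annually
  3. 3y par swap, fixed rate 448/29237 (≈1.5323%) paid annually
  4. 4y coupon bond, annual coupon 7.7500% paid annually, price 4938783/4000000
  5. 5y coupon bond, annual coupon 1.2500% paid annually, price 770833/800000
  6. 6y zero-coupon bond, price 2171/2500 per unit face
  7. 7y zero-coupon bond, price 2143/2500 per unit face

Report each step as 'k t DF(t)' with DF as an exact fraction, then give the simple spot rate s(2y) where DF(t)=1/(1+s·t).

1 1 99/100
2 2 1957/2000
3 3 597/625
4 4 2339/2500
5 5 113/125
6 6 2171/2500
7 7 2143/2500
s(2y) = (1/(1957/2000) − 1)/(2) = 43/3914 ≈ 1.0986%

step 1 [1y] zero: DF = P = 99/100 ≈ 0.990000
step 2 [2y] swap r/1=43/3937: DF=(1 − 43/3937·(0.990000))/(1+43/3937) = 1957/2000 ≈ 0.978500
step 3 [3y] swap r/1=448/29237: DF=(1 − 448/29237·(0.990000+0.978500))/(1+448/29237) = 597/625 ≈ 0.955200
step 4 [4y] bond c/1=31/400: DF=(4938783/4000000 − 31/400·(0.990000+0.978500+0.955200))/(1+31/400) = 2339/2500 ≈ 0.935600
step 5 [5y] bond c/1=1/80: DF=(770833/800000 − 1/80·(0.990000+0.978500+0.955200+0.935600))/(1+1/80) = 113/125 ≈ 0.904000
step 6 [6y] zero: DF = P = 2171/2500 ≈ 0.868400
step 7 [7y] zero: DF = P = 2143/2500 ≈ 0.857200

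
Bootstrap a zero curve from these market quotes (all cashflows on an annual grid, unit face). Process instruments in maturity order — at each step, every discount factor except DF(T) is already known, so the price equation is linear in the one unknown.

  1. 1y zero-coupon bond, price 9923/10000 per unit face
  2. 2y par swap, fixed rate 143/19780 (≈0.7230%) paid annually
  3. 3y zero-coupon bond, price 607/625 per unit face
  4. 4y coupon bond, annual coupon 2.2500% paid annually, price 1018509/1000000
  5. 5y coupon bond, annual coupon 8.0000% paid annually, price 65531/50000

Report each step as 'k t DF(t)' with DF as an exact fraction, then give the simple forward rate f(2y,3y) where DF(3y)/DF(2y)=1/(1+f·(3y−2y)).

step 1 [1y] zero: DF = P = 9923/10000 ≈ 0.992300
step 2 [2y] swap r/1=143/19780: DF=(1 − 143/19780·(0.992300))/(1+143/19780) = 9857/10000 ≈ 0.985700
step 3 [3y] zero: DF = P = 607/625 ≈ 0.971200
step 4 [4y] bond c/1=9/400: DF=(1018509/1000000 − 9/400·(0.992300+0.985700+0.971200))/(1+9/400) = 582/625 ≈ 0.931200
step 5 [5y] bond c/1=2/25: DF=(65531/50000 − 2/25·(0.992300+0.985700+0.971200+0.931200))/(1+2/25) = 9261/10000 ≈ 0.926100

1 1 9923/10000
2 2 9857/10000
3 3 607/625
4 4 582/625
5 5 9261/10000
f(2y,3y) = ((9857/10000)/(607/625) − 1)/(1) = 145/9712 ≈ 1.4930%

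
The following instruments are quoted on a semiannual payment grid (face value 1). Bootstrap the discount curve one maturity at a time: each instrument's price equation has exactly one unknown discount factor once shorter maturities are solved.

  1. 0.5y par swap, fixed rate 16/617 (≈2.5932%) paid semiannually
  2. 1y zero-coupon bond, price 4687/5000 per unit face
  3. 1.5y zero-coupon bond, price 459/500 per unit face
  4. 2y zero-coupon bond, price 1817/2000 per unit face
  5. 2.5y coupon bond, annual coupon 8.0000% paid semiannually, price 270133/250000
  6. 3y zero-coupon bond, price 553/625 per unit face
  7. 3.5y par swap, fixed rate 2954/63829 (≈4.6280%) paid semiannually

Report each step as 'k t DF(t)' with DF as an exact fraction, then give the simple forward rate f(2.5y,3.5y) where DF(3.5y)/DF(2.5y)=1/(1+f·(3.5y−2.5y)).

step 1 [0.5y] swap r/2=8/617: DF=(1 − 8/617·(0))/(1+8/617) = 617/625 ≈ 0.987200
step 2 [1y] zero: DF = P = 4687/5000 ≈ 0.937400
step 3 [1.5y] zero: DF = P = 459/500 ≈ 0.918000
step 4 [2y] zero: DF = P = 1817/2000 ≈ 0.908500
step 5 [2.5y] bond c/2=1/25: DF=(270133/250000 − 1/25·(0.987200+0.937400+0.918000+0.908500))/(1+1/25) = 8947/10000 ≈ 0.894700
step 6 [3y] zero: DF = P = 553/625 ≈ 0.884800
step 7 [3.5y] swap r/2=1477/63829: DF=(1 − 1477/63829·(0.987200+0.937400+0.918000+0.908500+0.894700+0.884800))/(1+1477/63829) = 8523/10000 ≈ 0.852300

1 1/2 617/625
2 1 4687/5000
3 3/2 459/500
4 2 1817/2000
5 5/2 8947/10000
6 3 553/625
7 7/2 8523/10000
f(2.5y,3.5y) = ((8947/10000)/(8523/10000) − 1)/(1) = 424/8523 ≈ 4.9748%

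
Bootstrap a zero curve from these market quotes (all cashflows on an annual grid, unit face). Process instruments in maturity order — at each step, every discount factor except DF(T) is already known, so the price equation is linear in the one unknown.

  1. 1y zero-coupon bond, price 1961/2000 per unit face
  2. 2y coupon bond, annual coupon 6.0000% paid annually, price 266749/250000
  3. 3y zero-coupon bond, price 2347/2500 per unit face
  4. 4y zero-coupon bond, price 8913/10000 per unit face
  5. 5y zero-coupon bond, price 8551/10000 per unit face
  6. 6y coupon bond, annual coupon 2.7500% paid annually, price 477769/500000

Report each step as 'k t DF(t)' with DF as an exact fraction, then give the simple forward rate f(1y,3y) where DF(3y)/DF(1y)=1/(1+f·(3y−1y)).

1 1 1961/2000
2 2 9511/10000
3 3 2347/2500
4 4 8913/10000
5 5 8551/10000
6 6 504/625
f(1y,3y) = ((1961/2000)/(2347/2500) − 1)/(2) = 417/18776 ≈ 2.2209%

step 1 [1y] zero: DF = P = 1961/2000 ≈ 0.980500
step 2 [2y] bond c/1=3/50: DF=(266749/250000 − 3/50·(0.980500))/(1+3/50) = 9511/10000 ≈ 0.951100
step 3 [3y] zero: DF = P = 2347/2500 ≈ 0.938800
step 4 [4y] zero: DF = P = 8913/10000 ≈ 0.891300
step 5 [5y] zero: DF = P = 8551/10000 ≈ 0.855100
step 6 [6y] bond c/1=11/400: DF=(477769/500000 − 11/400·(0.980500+0.951100+0.938800+0.891300+0.855100))/(1+11/400) = 504/625 ≈ 0.806400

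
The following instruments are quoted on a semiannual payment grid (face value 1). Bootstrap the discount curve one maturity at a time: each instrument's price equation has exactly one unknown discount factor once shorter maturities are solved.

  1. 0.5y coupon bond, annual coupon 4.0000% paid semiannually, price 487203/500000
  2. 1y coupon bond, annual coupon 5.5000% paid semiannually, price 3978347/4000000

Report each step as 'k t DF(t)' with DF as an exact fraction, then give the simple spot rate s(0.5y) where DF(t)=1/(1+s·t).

1 1/2 9553/10000
2 1 589/625
s(0.5y) = (1/(9553/10000) − 1)/(1/2) = 894/9553 ≈ 9.3583%

step 1 [0.5y] bond c/2=1/50: DF=(487203/500000 − 1/50·(0))/(1+1/50) = 9553/10000 ≈ 0.955300
step 2 [1y] bond c/2=11/400: DF=(3978347/4000000 − 11/400·(0.955300))/(1+11/400) = 589/625 ≈ 0.942400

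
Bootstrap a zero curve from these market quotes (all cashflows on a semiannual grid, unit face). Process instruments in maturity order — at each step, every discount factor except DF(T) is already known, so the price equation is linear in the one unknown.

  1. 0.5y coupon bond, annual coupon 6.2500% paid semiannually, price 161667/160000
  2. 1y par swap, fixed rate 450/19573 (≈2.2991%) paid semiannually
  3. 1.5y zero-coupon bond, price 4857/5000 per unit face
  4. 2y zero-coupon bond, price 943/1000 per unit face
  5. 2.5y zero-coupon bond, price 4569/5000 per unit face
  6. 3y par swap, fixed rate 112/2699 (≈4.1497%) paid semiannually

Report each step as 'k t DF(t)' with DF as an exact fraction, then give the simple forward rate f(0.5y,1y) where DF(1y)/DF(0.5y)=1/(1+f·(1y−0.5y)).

1 1/2 4899/5000
2 1 391/400
3 3/2 4857/5000
4 2 943/1000
5 5/2 4569/5000
6 3 1103/1250
f(0.5y,1y) = ((4899/5000)/(391/400) − 1)/(1/2) = 2/425 ≈ 0.4706%

step 1 [0.5y] bond c/2=1/32: DF=(161667/160000 − 1/32·(0))/(1+1/32) = 4899/5000 ≈ 0.979800
step 2 [1y] swap r/2=225/19573: DF=(1 − 225/19573·(0.979800))/(1+225/19573) = 391/400 ≈ 0.977500
step 3 [1.5y] zero: DF = P = 4857/5000 ≈ 0.971400
step 4 [2y] zero: DF = P = 943/1000 ≈ 0.943000
step 5 [2.5y] zero: DF = P = 4569/5000 ≈ 0.913800
step 6 [3y] swap r/2=56/2699: DF=(1 − 56/2699·(0.979800+0.977500+0.971400+0.943000+0.913800))/(1+56/2699) = 1103/1250 ≈ 0.882400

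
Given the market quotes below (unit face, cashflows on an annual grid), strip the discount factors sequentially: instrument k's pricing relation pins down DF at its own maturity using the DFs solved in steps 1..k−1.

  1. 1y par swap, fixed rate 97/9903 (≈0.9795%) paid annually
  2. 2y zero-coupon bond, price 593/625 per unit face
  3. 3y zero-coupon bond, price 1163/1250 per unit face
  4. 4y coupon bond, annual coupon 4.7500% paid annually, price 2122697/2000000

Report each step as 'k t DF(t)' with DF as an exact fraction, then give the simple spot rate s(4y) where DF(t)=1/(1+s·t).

step 1 [1y] swap r/1=97/9903: DF=(1 − 97/9903·(0))/(1+97/9903) = 9903/10000 ≈ 0.990300
step 2 [2y] zero: DF = P = 593/625 ≈ 0.948800
step 3 [3y] zero: DF = P = 1163/1250 ≈ 0.930400
step 4 [4y] bond c/1=19/400: DF=(2122697/2000000 − 19/400·(0.990300+0.948800+0.930400))/(1+19/400) = 8831/10000 ≈ 0.883100

1 1 9903/10000
2 2 593/625
3 3 1163/1250
4 4 8831/10000
s(4y) = (1/(8831/10000) − 1)/(4) = 1169/35324 ≈ 3.3094%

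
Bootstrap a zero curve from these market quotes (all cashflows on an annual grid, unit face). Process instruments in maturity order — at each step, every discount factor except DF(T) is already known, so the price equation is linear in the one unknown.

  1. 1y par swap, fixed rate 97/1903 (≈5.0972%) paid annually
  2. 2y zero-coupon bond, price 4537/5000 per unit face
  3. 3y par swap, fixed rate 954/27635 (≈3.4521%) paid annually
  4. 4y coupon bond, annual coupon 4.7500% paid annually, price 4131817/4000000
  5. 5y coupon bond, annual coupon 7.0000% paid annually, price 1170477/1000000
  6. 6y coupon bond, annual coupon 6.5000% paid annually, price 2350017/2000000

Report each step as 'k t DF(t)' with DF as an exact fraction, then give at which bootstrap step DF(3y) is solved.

step 1 [1y] swap r/1=97/1903: DF=(1 − 97/1903·(0))/(1+97/1903) = 1903/2000 ≈ 0.951500
step 2 [2y] zero: DF = P = 4537/5000 ≈ 0.907400
step 3 [3y] swap r/1=954/27635: DF=(1 − 954/27635·(0.951500+0.907400))/(1+954/27635) = 4523/5000 ≈ 0.904600
step 4 [4y] bond c/1=19/400: DF=(4131817/4000000 − 19/400·(0.951500+0.907400+0.904600))/(1+19/400) = 538/625 ≈ 0.860800
step 5 [5y] bond c/1=7/100: DF=(1170477/1000000 − 7/100·(0.951500+0.907400+0.904600+0.860800))/(1+7/100) = 1071/1250 ≈ 0.856800
step 6 [6y] bond c/1=13/200: DF=(2350017/2000000 − 13/200·(0.951500+0.907400+0.904600+0.860800+0.856800))/(1+13/200) = 4149/5000 ≈ 0.829800

1 1 1903/2000
2 2 4537/5000
3 3 4523/5000
4 4 538/625
5 5 1071/1250
6 6 4149/5000
DF(3y) is solved at step 3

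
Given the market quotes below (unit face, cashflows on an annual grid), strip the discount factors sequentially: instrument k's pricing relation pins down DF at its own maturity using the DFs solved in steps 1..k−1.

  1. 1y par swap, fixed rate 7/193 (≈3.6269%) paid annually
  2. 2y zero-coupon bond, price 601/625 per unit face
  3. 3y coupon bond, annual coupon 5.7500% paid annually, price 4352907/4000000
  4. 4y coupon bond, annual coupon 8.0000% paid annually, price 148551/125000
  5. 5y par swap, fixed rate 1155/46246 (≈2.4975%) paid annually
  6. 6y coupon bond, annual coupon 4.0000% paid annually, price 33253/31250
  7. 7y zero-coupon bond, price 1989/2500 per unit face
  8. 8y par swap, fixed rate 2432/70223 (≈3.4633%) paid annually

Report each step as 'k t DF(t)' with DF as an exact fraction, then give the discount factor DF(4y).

step 1 [1y] swap r/1=7/193: DF=(1 − 7/193·(0))/(1+7/193) = 193/200 ≈ 0.965000
step 2 [2y] zero: DF = P = 601/625 ≈ 0.961600
step 3 [3y] bond c/1=23/400: DF=(4352907/4000000 − 23/400·(0.965000+0.961600))/(1+23/400) = 9243/10000 ≈ 0.924300
step 4 [4y] bond c/1=2/25: DF=(148551/125000 − 2/25·(0.965000+0.961600+0.924300))/(1+2/25) = 2223/2500 ≈ 0.889200
step 5 [5y] swap r/1=1155/46246: DF=(1 − 1155/46246·(0.965000+0.961600+0.924300+0.889200))/(1+1155/46246) = 1769/2000 ≈ 0.884500
step 6 [6y] bond c/1=1/25: DF=(33253/31250 − 1/25·(0.965000+0.961600+0.924300+0.889200+0.884500))/(1+1/25) = 8453/10000 ≈ 0.845300
step 7 [7y] zero: DF = P = 1989/2500 ≈ 0.795600
step 8 [8y] swap r/1=2432/70223: DF=(1 − 2432/70223·(0.965000+0.961600+0.924300+0.889200+0.884500+0.845300+0.795600))/(1+2432/70223) = 473/625 ≈ 0.756800

1 1 193/200
2 2 601/625
3 3 9243/10000
4 4 2223/2500
5 5 1769/2000
6 6 8453/10000
7 7 1989/2500
8 8 473/625
DF(4y) = 2223/2500 ≈ 0.889200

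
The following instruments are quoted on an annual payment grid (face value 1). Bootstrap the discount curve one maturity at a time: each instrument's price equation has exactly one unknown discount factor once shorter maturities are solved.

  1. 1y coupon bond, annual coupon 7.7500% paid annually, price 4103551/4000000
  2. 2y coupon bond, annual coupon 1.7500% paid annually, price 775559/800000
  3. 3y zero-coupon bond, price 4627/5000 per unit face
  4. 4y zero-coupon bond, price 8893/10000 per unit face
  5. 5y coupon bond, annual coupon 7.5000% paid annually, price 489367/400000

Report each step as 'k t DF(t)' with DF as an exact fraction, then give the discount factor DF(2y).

1 1 9521/10000
2 2 2341/2500
3 3 4627/5000
4 4 8893/10000
5 5 8797/10000
DF(2y) = 2341/2500 ≈ 0.936400

step 1 [1y] bond c/1=31/400: DF=(4103551/4000000 − 31/400·(0))/(1+31/400) = 9521/10000 ≈ 0.952100
step 2 [2y] bond c/1=7/400: DF=(775559/800000 − 7/400·(0.952100))/(1+7/400) = 2341/2500 ≈ 0.936400
step 3 [3y] zero: DF = P = 4627/5000 ≈ 0.925400
step 4 [4y] zero: DF = P = 8893/10000 ≈ 0.889300
step 5 [5y] bond c/1=3/40: DF=(489367/400000 − 3/40·(0.952100+0.936400+0.925400+0.889300))/(1+3/40) = 8797/10000 ≈ 0.879700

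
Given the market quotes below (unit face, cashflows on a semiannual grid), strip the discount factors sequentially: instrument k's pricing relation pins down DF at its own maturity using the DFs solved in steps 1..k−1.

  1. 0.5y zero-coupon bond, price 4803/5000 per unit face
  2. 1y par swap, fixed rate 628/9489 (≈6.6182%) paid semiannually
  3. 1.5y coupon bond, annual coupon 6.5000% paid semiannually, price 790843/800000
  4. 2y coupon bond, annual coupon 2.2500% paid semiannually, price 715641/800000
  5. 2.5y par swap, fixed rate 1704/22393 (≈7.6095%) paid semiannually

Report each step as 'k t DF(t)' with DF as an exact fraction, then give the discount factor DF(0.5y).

1 1/2 4803/5000
2 1 2343/2500
3 3/2 8977/10000
4 2 1707/2000
5 5/2 1037/1250
DF(0.5y) = 4803/5000 ≈ 0.960600

step 1 [0.5y] zero: DF = P = 4803/5000 ≈ 0.960600
step 2 [1y] swap r/2=314/9489: DF=(1 − 314/9489·(0.960600))/(1+314/9489) = 2343/2500 ≈ 0.937200
step 3 [1.5y] bond c/2=13/400: DF=(790843/800000 − 13/400·(0.960600+0.937200))/(1+13/400) = 8977/10000 ≈ 0.897700
step 4 [2y] bond c/2=9/800: DF=(715641/800000 − 9/800·(0.960600+0.937200+0.897700))/(1+9/800) = 1707/2000 ≈ 0.853500
step 5 [2.5y] swap r/2=852/22393: DF=(1 − 852/22393·(0.960600+0.937200+0.897700+0.853500))/(1+852/22393) = 1037/1250 ≈ 0.829600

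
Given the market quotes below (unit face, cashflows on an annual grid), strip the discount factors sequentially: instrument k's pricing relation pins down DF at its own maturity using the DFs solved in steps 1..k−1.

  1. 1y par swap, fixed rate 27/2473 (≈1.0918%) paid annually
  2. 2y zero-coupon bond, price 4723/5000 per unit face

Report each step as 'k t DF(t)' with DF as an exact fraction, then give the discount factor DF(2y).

1 1 2473/2500
2 2 4723/5000
DF(2y) = 4723/5000 ≈ 0.944600

step 1 [1y] swap r/1=27/2473: DF=(1 − 27/2473·(0))/(1+27/2473) = 2473/2500 ≈ 0.989200
step 2 [2y] zero: DF = P = 4723/5000 ≈ 0.944600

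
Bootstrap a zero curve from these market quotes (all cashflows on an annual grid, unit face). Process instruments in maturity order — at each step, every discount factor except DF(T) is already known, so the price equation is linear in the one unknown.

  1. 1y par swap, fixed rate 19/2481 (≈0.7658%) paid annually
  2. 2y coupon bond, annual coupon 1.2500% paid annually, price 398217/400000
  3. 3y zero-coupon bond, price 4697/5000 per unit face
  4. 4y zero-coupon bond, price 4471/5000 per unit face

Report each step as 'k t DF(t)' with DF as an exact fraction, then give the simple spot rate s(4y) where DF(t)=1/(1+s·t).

1 1 2481/2500
2 2 971/1000
3 3 4697/5000
4 4 4471/5000
s(4y) = (1/(4471/5000) − 1)/(4) = 529/17884 ≈ 2.9580%

step 1 [1y] swap r/1=19/2481: DF=(1 − 19/2481·(0))/(1+19/2481) = 2481/2500 ≈ 0.992400
step 2 [2y] bond c/1=1/80: DF=(398217/400000 − 1/80·(0.992400))/(1+1/80) = 971/1000 ≈ 0.971000
step 3 [3y] zero: DF = P = 4697/5000 ≈ 0.939400
step 4 [4y] zero: DF = P = 4471/5000 ≈ 0.894200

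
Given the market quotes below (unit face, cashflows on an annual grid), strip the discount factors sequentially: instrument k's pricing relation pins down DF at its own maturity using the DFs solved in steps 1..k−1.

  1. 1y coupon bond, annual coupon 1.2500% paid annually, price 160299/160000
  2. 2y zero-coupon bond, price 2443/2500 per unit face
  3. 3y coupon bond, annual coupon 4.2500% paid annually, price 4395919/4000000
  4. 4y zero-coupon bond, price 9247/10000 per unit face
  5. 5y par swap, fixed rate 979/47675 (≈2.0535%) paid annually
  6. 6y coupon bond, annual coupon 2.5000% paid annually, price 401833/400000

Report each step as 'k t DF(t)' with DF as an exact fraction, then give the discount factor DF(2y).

step 1 [1y] bond c/1=1/80: DF=(160299/160000 − 1/80·(0))/(1+1/80) = 1979/2000 ≈ 0.989500
step 2 [2y] zero: DF = P = 2443/2500 ≈ 0.977200
step 3 [3y] bond c/1=17/400: DF=(4395919/4000000 − 17/400·(0.989500+0.977200))/(1+17/400) = 487/500 ≈ 0.974000
step 4 [4y] zero: DF = P = 9247/10000 ≈ 0.924700
step 5 [5y] swap r/1=979/47675: DF=(1 − 979/47675·(0.989500+0.977200+0.974000+0.924700))/(1+979/47675) = 9021/10000 ≈ 0.902100
step 6 [6y] bond c/1=1/40: DF=(401833/400000 − 1/40·(0.989500+0.977200+0.974000+0.924700+0.902100))/(1+1/40) = 4319/5000 ≈ 0.863800

1 1 1979/2000
2 2 2443/2500
3 3 487/500
4 4 9247/10000
5 5 9021/10000
6 6 4319/5000
DF(2y) = 2443/2500 ≈ 0.977200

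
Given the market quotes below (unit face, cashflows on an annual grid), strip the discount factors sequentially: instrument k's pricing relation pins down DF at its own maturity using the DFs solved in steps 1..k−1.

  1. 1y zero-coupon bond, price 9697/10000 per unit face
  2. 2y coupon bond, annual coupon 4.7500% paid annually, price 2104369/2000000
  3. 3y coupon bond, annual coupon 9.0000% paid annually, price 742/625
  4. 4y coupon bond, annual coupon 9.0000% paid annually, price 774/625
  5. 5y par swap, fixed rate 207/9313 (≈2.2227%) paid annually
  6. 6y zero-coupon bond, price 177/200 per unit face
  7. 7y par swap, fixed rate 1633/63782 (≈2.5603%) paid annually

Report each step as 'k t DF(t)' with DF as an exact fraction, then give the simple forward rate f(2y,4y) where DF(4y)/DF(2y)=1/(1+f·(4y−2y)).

step 1 [1y] zero: DF = P = 9697/10000 ≈ 0.969700
step 2 [2y] bond c/1=19/400: DF=(2104369/2000000 − 19/400·(0.969700))/(1+19/400) = 1921/2000 ≈ 0.960500
step 3 [3y] bond c/1=9/100: DF=(742/625 − 9/100·(0.969700+0.960500))/(1+9/100) = 4649/5000 ≈ 0.929800
step 4 [4y] bond c/1=9/100: DF=(774/625 − 9/100·(0.969700+0.960500+0.929800))/(1+9/100) = 9/10 ≈ 0.900000
step 5 [5y] swap r/1=207/9313: DF=(1 − 207/9313·(0.969700+0.960500+0.929800+0.900000))/(1+207/9313) = 1793/2000 ≈ 0.896500
step 6 [6y] zero: DF = P = 177/200 ≈ 0.885000
step 7 [7y] swap r/1=1633/63782: DF=(1 − 1633/63782·(0.969700+0.960500+0.929800+0.900000+0.896500+0.885000))/(1+1633/63782) = 8367/10000 ≈ 0.836700

1 1 9697/10000
2 2 1921/2000
3 3 4649/5000
4 4 9/10
5 5 1793/2000
6 6 177/200
7 7 8367/10000
f(2y,4y) = ((1921/2000)/(9/10) − 1)/(2) = 121/3600 ≈ 3.3611%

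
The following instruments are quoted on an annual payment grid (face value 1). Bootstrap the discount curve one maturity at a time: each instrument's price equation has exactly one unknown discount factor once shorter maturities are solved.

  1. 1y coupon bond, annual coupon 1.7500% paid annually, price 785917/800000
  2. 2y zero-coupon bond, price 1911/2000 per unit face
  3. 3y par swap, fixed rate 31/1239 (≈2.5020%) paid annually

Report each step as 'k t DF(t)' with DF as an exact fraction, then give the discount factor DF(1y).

1 1 1931/2000
2 2 1911/2000
3 3 9287/10000
DF(1y) = 1931/2000 ≈ 0.965500

step 1 [1y] bond c/1=7/400: DF=(785917/800000 − 7/400·(0))/(1+7/400) = 1931/2000 ≈ 0.965500
step 2 [2y] zero: DF = P = 1911/2000 ≈ 0.955500
step 3 [3y] swap r/1=31/1239: DF=(1 − 31/1239·(0.965500+0.955500))/(1+31/1239) = 9287/10000 ≈ 0.928700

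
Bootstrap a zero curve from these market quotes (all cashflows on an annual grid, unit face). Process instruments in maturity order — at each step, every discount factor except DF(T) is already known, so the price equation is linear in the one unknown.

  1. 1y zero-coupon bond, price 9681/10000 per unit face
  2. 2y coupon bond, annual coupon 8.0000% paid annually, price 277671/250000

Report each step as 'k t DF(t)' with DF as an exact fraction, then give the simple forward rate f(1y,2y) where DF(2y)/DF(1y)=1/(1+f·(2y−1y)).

1 1 9681/10000
2 2 9567/10000
f(1y,2y) = ((9681/10000)/(9567/10000) − 1)/(1) = 38/3189 ≈ 1.1916%

step 1 [1y] zero: DF = P = 9681/10000 ≈ 0.968100
step 2 [2y] bond c/1=2/25: DF=(277671/250000 − 2/25·(0.968100))/(1+2/25) = 9567/10000 ≈ 0.956700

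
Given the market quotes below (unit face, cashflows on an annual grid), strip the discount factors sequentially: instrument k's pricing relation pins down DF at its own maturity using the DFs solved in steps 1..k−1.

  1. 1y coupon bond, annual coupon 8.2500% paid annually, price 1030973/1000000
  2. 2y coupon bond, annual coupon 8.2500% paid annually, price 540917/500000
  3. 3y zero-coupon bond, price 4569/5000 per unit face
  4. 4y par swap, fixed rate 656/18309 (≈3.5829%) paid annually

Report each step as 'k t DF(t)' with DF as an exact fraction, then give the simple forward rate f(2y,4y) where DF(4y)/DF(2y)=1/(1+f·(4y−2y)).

step 1 [1y] bond c/1=33/400: DF=(1030973/1000000 − 33/400·(0))/(1+33/400) = 2381/2500 ≈ 0.952400
step 2 [2y] bond c/1=33/400: DF=(540917/500000 − 33/400·(0.952400))/(1+33/400) = 2317/2500 ≈ 0.926800
step 3 [3y] zero: DF = P = 4569/5000 ≈ 0.913800
step 4 [4y] swap r/1=656/18309: DF=(1 − 656/18309·(0.952400+0.926800+0.913800))/(1+656/18309) = 543/625 ≈ 0.868800

1 1 2381/2500
2 2 2317/2500
3 3 4569/5000
4 4 543/625
f(2y,4y) = ((2317/2500)/(543/625) − 1)/(2) = 145/4344 ≈ 3.3379%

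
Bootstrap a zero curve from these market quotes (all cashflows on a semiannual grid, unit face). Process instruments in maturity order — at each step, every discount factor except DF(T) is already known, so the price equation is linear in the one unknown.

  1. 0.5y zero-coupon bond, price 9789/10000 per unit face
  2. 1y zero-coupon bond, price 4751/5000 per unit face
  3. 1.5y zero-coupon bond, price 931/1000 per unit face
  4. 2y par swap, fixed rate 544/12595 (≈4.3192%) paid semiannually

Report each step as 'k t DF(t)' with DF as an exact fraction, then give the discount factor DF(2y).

step 1 [0.5y] zero: DF = P = 9789/10000 ≈ 0.978900
step 2 [1y] zero: DF = P = 4751/5000 ≈ 0.950200
step 3 [1.5y] zero: DF = P = 931/1000 ≈ 0.931000
step 4 [2y] swap r/2=272/12595: DF=(1 − 272/12595·(0.978900+0.950200+0.931000))/(1+272/12595) = 574/625 ≈ 0.918400

1 1/2 9789/10000
2 1 4751/5000
3 3/2 931/1000
4 2 574/625
DF(2y) = 574/625 ≈ 0.918400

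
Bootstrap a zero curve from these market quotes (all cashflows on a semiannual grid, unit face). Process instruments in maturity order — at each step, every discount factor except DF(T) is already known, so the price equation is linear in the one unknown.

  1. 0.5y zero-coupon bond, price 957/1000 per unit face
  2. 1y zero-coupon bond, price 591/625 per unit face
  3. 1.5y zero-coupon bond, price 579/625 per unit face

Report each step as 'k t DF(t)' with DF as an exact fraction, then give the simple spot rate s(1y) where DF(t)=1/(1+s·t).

1 1/2 957/1000
2 1 591/625
3 3/2 579/625
s(1y) = (1/(591/625) − 1)/(1) = 34/591 ≈ 5.7530%

step 1 [0.5y] zero: DF = P = 957/1000 ≈ 0.957000
step 2 [1y] zero: DF = P = 591/625 ≈ 0.945600
step 3 [1.5y] zero: DF = P = 579/625 ≈ 0.926400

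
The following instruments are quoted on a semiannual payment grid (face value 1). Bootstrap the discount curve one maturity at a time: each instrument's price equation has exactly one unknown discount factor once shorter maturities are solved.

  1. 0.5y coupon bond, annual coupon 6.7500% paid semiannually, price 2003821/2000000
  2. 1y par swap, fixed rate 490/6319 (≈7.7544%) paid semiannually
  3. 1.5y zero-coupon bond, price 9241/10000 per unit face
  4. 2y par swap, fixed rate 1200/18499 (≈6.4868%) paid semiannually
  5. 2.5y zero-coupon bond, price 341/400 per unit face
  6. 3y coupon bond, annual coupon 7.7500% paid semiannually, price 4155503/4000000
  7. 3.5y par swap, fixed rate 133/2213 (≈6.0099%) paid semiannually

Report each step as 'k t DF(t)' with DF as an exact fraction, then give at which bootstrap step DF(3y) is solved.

step 1 [0.5y] bond c/2=27/800: DF=(2003821/2000000 − 27/800·(0))/(1+27/800) = 2423/2500 ≈ 0.969200
step 2 [1y] swap r/2=245/6319: DF=(1 − 245/6319·(0.969200))/(1+245/6319) = 1853/2000 ≈ 0.926500
step 3 [1.5y] zero: DF = P = 9241/10000 ≈ 0.924100
step 4 [2y] swap r/2=600/18499: DF=(1 − 600/18499·(0.969200+0.926500+0.924100))/(1+600/18499) = 22/25 ≈ 0.880000
step 5 [2.5y] zero: DF = P = 341/400 ≈ 0.852500
step 6 [3y] bond c/2=31/800: DF=(4155503/4000000 − 31/800·(0.969200+0.926500+0.924100+0.880000+0.852500))/(1+31/800) = 8303/10000 ≈ 0.830300
step 7 [3.5y] swap r/2=133/4426: DF=(1 − 133/4426·(0.969200+0.926500+0.924100+0.880000+0.852500+0.830300))/(1+133/4426) = 4069/5000 ≈ 0.813800

1 1/2 2423/2500
2 1 1853/2000
3 3/2 9241/10000
4 2 22/25
5 5/2 341/400
6 3 8303/10000
7 7/2 4069/5000
DF(3y) is solved at step 6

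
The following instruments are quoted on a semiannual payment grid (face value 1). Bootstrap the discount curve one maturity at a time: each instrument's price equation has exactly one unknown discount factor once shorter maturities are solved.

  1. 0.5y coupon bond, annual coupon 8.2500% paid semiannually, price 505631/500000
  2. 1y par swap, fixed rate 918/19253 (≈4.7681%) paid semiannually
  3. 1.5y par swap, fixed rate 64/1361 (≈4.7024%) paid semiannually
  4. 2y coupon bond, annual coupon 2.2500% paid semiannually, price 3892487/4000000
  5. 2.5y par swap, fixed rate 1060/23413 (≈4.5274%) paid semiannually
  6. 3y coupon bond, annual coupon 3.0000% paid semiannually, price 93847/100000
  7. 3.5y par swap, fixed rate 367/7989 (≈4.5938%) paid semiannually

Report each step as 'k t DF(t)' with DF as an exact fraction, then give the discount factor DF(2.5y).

1 1/2 607/625
2 1 9541/10000
3 3/2 583/625
4 2 1861/2000
5 5/2 447/500
6 3 4277/5000
7 7/2 2133/2500
DF(2.5y) = 447/500 ≈ 0.894000

step 1 [0.5y] bond c/2=33/800: DF=(505631/500000 − 33/800·(0))/(1+33/800) = 607/625 ≈ 0.971200
step 2 [1y] swap r/2=459/19253: DF=(1 − 459/19253·(0.971200))/(1+459/19253) = 9541/10000 ≈ 0.954100
step 3 [1.5y] swap r/2=32/1361: DF=(1 − 32/1361·(0.971200+0.954100))/(1+32/1361) = 583/625 ≈ 0.932800
step 4 [2y] bond c/2=9/800: DF=(3892487/4000000 − 9/800·(0.971200+0.954100+0.932800))/(1+9/800) = 1861/2000 ≈ 0.930500
step 5 [2.5y] swap r/2=530/23413: DF=(1 − 530/23413·(0.971200+0.954100+0.932800+0.930500))/(1+530/23413) = 447/500 ≈ 0.894000
step 6 [3y] bond c/2=3/200: DF=(93847/100000 − 3/200·(0.971200+0.954100+0.932800+0.930500+0.894000))/(1+3/200) = 4277/5000 ≈ 0.855400
step 7 [3.5y] swap r/2=367/15978: DF=(1 − 367/15978·(0.971200+0.954100+0.932800+0.930500+0.894000+0.855400))/(1+367/15978) = 2133/2500 ≈ 0.853200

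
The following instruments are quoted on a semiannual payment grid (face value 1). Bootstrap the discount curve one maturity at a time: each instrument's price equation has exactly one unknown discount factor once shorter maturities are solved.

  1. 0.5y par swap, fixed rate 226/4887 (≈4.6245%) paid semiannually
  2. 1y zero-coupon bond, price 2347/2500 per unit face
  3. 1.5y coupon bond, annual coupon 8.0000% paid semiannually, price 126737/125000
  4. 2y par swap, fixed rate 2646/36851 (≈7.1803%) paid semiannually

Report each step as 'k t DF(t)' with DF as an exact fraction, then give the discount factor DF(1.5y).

step 1 [0.5y] swap r/2=113/4887: DF=(1 − 113/4887·(0))/(1+113/4887) = 4887/5000 ≈ 0.977400
step 2 [1y] zero: DF = P = 2347/2500 ≈ 0.938800
step 3 [1.5y] bond c/2=1/25: DF=(126737/125000 − 1/25·(0.977400+0.938800))/(1+1/25) = 2253/2500 ≈ 0.901200
step 4 [2y] swap r/2=1323/36851: DF=(1 − 1323/36851·(0.977400+0.938800+0.901200))/(1+1323/36851) = 8677/10000 ≈ 0.867700

1 1/2 4887/5000
2 1 2347/2500
3 3/2 2253/2500
4 2 8677/10000
DF(1.5y) = 2253/2500 ≈ 0.901200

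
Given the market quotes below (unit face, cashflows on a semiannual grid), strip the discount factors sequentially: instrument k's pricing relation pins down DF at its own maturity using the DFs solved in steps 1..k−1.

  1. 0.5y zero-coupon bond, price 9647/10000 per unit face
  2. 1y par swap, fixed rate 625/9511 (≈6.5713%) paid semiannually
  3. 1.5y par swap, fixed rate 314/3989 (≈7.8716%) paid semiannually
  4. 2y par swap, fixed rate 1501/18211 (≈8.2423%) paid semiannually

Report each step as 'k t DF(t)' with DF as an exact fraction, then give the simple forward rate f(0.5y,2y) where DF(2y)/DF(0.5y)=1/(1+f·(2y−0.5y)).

step 1 [0.5y] zero: DF = P = 9647/10000 ≈ 0.964700
step 2 [1y] swap r/2=625/19022: DF=(1 − 625/19022·(0.964700))/(1+625/19022) = 15/16 ≈ 0.937500
step 3 [1.5y] swap r/2=157/3989: DF=(1 − 157/3989·(0.964700+0.937500))/(1+157/3989) = 8901/10000 ≈ 0.890100
step 4 [2y] swap r/2=1501/36422: DF=(1 − 1501/36422·(0.964700+0.937500+0.890100))/(1+1501/36422) = 8499/10000 ≈ 0.849900

1 1/2 9647/10000
2 1 15/16
3 3/2 8901/10000
4 2 8499/10000
f(0.5y,2y) = ((9647/10000)/(8499/10000) − 1)/(3/2) = 2296/25497 ≈ 9.0050%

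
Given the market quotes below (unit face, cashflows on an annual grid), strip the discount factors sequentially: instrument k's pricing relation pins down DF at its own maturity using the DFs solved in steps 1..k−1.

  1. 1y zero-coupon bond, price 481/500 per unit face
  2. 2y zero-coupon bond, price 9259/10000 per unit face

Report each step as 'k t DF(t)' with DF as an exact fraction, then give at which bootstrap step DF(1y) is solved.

step 1 [1y] zero: DF = P = 481/500 ≈ 0.962000
step 2 [2y] zero: DF = P = 9259/10000 ≈ 0.925900

1 1 481/500
2 2 9259/10000
DF(1y) is solved at step 1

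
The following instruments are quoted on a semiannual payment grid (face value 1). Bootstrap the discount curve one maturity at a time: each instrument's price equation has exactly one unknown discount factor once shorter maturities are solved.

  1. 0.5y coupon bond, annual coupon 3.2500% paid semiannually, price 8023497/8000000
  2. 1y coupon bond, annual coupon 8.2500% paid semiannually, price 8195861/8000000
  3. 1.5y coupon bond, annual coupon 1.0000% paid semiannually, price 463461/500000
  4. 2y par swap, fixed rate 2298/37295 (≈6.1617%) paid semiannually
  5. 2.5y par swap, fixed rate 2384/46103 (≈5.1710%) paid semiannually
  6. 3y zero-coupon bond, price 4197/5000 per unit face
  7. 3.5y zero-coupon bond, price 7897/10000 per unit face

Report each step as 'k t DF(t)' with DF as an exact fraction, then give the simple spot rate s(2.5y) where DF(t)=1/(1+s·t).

step 1 [0.5y] bond c/2=13/800: DF=(8023497/8000000 − 13/800·(0))/(1+13/800) = 9869/10000 ≈ 0.986900
step 2 [1y] bond c/2=33/800: DF=(8195861/8000000 − 33/800·(0.986900))/(1+33/800) = 1181/1250 ≈ 0.944800
step 3 [1.5y] bond c/2=1/200: DF=(463461/500000 − 1/200·(0.986900+0.944800))/(1+1/200) = 9127/10000 ≈ 0.912700
step 4 [2y] swap r/2=1149/37295: DF=(1 − 1149/37295·(0.986900+0.944800+0.912700))/(1+1149/37295) = 8851/10000 ≈ 0.885100
step 5 [2.5y] swap r/2=1192/46103: DF=(1 − 1192/46103·(0.986900+0.944800+0.912700+0.885100))/(1+1192/46103) = 1101/1250 ≈ 0.880800
step 6 [3y] zero: DF = P = 4197/5000 ≈ 0.839400
step 7 [3.5y] zero: DF = P = 7897/10000 ≈ 0.789700

1 1/2 9869/10000
2 1 1181/1250
3 3/2 9127/10000
4 2 8851/10000
5 5/2 1101/1250
6 3 4197/5000
7 7/2 7897/10000
s(2.5y) = (1/(1101/1250) − 1)/(5/2) = 298/5505 ≈ 5.4133%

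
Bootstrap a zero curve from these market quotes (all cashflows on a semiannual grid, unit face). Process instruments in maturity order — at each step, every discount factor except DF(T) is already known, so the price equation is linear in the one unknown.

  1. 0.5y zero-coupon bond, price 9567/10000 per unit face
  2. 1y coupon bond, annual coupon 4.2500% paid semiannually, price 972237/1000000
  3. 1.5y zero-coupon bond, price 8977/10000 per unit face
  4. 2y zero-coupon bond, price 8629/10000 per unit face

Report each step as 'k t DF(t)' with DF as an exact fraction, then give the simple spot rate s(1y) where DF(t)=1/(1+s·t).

1 1/2 9567/10000
2 1 9321/10000
3 3/2 8977/10000
4 2 8629/10000
s(1y) = (1/(9321/10000) − 1)/(1) = 679/9321 ≈ 7.2846%

step 1 [0.5y] zero: DF = P = 9567/10000 ≈ 0.956700
step 2 [1y] bond c/2=17/800: DF=(972237/1000000 − 17/800·(0.956700))/(1+17/800) = 9321/10000 ≈ 0.932100
step 3 [1.5y] zero: DF = P = 8977/10000 ≈ 0.897700
step 4 [2y] zero: DF = P = 8629/10000 ≈ 0.862900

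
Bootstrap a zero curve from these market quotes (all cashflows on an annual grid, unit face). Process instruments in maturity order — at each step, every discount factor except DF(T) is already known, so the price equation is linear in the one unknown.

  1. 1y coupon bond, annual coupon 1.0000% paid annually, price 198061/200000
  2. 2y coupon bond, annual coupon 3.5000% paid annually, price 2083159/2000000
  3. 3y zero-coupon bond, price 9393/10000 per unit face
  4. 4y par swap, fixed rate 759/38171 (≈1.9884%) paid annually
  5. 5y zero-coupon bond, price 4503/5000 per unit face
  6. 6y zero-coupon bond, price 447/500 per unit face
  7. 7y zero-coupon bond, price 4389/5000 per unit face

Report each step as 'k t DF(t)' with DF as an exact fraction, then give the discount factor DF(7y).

1 1 1961/2000
2 2 2433/2500
3 3 9393/10000
4 4 9241/10000
5 5 4503/5000
6 6 447/500
7 7 4389/5000
DF(7y) = 4389/5000 ≈ 0.877800

step 1 [1y] bond c/1=1/100: DF=(198061/200000 − 1/100·(0))/(1+1/100) = 1961/2000 ≈ 0.980500
step 2 [2y] bond c/1=7/200: DF=(2083159/2000000 − 7/200·(0.980500))/(1+7/200) = 2433/2500 ≈ 0.973200
step 3 [3y] zero: DF = P = 9393/10000 ≈ 0.939300
step 4 [4y] swap r/1=759/38171: DF=(1 − 759/38171·(0.980500+0.973200+0.939300))/(1+759/38171) = 9241/10000 ≈ 0.924100
step 5 [5y] zero: DF = P = 4503/5000 ≈ 0.900600
step 6 [6y] zero: DF = P = 447/500 ≈ 0.894000
step 7 [7y] zero: DF = P = 4389/5000 ≈ 0.877800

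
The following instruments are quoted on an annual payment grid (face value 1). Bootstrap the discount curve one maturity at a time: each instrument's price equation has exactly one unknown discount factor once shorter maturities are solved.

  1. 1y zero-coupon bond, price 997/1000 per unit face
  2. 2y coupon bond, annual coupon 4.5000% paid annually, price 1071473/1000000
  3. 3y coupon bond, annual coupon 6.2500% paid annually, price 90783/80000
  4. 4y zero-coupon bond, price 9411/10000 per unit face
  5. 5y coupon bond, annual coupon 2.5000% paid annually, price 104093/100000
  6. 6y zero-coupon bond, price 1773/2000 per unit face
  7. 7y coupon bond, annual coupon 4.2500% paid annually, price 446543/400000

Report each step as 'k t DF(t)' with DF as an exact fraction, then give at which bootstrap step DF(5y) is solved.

step 1 [1y] zero: DF = P = 997/1000 ≈ 0.997000
step 2 [2y] bond c/1=9/200: DF=(1071473/1000000 − 9/200·(0.997000))/(1+9/200) = 614/625 ≈ 0.982400
step 3 [3y] bond c/1=1/16: DF=(90783/80000 − 1/16·(0.997000+0.982400))/(1+1/16) = 2379/2500 ≈ 0.951600
step 4 [4y] zero: DF = P = 9411/10000 ≈ 0.941100
step 5 [5y] bond c/1=1/40: DF=(104093/100000 − 1/40·(0.997000+0.982400+0.951600+0.941100))/(1+1/40) = 9211/10000 ≈ 0.921100
step 6 [6y] zero: DF = P = 1773/2000 ≈ 0.886500
step 7 [7y] bond c/1=17/400: DF=(446543/400000 − 17/400·(0.997000+0.982400+0.951600+0.941100+0.921100+0.886500))/(1+17/400) = 8393/10000 ≈ 0.839300

1 1 997/1000
2 2 614/625
3 3 2379/2500
4 4 9411/10000
5 5 9211/10000
6 6 1773/2000
7 7 8393/10000
DF(5y) is solved at step 5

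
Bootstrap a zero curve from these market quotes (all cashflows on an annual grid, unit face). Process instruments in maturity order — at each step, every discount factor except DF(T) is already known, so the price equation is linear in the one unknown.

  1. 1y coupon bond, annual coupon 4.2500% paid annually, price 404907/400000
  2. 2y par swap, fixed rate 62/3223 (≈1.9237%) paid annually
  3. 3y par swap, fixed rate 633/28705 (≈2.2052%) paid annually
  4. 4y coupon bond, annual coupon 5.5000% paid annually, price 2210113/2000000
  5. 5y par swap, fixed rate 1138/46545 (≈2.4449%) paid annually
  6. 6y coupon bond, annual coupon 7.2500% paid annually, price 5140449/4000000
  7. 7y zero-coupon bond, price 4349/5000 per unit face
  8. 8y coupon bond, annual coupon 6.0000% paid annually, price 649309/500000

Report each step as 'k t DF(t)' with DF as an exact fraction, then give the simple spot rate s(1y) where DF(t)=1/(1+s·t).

step 1 [1y] bond c/1=17/400: DF=(404907/400000 − 17/400·(0))/(1+17/400) = 971/1000 ≈ 0.971000
step 2 [2y] swap r/1=62/3223: DF=(1 − 62/3223·(0.971000))/(1+62/3223) = 2407/2500 ≈ 0.962800
step 3 [3y] swap r/1=633/28705: DF=(1 − 633/28705·(0.971000+0.962800))/(1+633/28705) = 9367/10000 ≈ 0.936700
step 4 [4y] bond c/1=11/200: DF=(2210113/2000000 − 11/200·(0.971000+0.962800+0.936700))/(1+11/200) = 4489/5000 ≈ 0.897800
step 5 [5y] swap r/1=1138/46545: DF=(1 − 1138/46545·(0.971000+0.962800+0.936700+0.897800))/(1+1138/46545) = 4431/5000 ≈ 0.886200
step 6 [6y] bond c/1=29/400: DF=(5140449/4000000 − 29/400·(0.971000+0.962800+0.936700+0.897800+0.886200))/(1+29/400) = 2209/2500 ≈ 0.883600
step 7 [7y] zero: DF = P = 4349/5000 ≈ 0.869800
step 8 [8y] bond c/1=3/50: DF=(649309/500000 − 3/50·(0.971000+0.962800+0.936700+0.897800+0.886200+0.883600+0.869800))/(1+3/50) = 539/625 ≈ 0.862400

1 1 971/1000
2 2 2407/2500
3 3 9367/10000
4 4 4489/5000
5 5 4431/5000
6 6 2209/2500
7 7 4349/5000
8 8 539/625
s(1y) = (1/(971/1000) − 1)/(1) = 29/971 ≈ 2.9866%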